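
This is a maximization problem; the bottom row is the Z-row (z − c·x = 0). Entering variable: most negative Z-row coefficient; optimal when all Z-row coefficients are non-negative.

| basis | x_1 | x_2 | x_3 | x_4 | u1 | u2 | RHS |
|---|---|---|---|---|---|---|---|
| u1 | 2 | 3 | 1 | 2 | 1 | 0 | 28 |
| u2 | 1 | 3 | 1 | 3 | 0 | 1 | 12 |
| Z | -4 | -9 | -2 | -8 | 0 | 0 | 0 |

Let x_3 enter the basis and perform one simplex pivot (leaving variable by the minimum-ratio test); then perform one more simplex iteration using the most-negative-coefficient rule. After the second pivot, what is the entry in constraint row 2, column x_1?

1/3

Ratio test on column x_3 — row 1: 28/1 = 28; row 2: 12/1 = 12. Minimum is 12 at row 2 (u2 leaves); pivot element 1.
Divide row 2 by 1; eliminate column x_3 from the other rows.
Second iteration: most negative Z-row entry is -3 in column x_2, so x_2 enters.
Ratio test on column x_2 — row 1: entry 0 ≤ 0; row 2: 12/3 = 4. Minimum is 4 at row 2 (x_3 leaves); pivot element 3.
Divide row 2 by 3; eliminate column x_2 from the other rows.
After both pivots, the entry at constraint row 2, column x_1 is 1/3.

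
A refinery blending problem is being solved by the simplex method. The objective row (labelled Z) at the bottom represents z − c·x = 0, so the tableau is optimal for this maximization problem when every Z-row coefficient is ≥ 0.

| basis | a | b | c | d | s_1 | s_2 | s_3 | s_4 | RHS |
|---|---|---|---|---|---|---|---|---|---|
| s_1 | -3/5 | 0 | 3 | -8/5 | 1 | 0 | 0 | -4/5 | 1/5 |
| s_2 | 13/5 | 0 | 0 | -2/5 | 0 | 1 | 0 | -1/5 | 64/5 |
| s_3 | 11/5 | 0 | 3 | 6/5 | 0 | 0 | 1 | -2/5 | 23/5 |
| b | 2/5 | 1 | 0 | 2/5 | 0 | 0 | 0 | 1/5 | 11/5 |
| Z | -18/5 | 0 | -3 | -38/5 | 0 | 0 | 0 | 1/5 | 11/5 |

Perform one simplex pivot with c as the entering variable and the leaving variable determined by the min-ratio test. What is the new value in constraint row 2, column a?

Ratio test on column c — row 1: (1/5)/3 = 1/15; row 2: entry 0 ≤ 0; row 3: (23/5)/3 = 23/15; row 4: entry 0 ≤ 0. Minimum is 1/15 at row 1 (s_1 leaves); pivot element 3.
Divide row 1 by 3; eliminate column c from the other rows.
Row 2 update in column a: 13/5 − 0·(-1/5) = 13/5.

13/5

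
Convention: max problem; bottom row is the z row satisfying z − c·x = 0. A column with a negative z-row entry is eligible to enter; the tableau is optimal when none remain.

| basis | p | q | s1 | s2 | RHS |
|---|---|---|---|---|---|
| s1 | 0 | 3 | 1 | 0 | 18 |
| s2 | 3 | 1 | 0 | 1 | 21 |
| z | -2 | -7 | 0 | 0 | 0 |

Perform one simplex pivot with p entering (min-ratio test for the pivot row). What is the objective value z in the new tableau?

Ratio test on column p — row 1: entry 0 ≤ 0; row 2: 21/3 = 7. Minimum is 7 at row 2 (s2 leaves); pivot element 3.
Pivot on row 2; the z-row RHS becomes 0 − (-2)·7 = 14.

14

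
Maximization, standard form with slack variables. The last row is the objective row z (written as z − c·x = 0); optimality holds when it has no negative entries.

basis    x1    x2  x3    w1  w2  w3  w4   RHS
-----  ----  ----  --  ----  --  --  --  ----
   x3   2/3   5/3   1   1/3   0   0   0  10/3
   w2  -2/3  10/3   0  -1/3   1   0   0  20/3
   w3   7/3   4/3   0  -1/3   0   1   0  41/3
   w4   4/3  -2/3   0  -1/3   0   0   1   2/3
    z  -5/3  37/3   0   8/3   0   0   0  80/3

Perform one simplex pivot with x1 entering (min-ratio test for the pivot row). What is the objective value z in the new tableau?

55/2

Ratio test on column x1 — row 1: (10/3)/(2/3) = 5; row 2: entry -2/3 ≤ 0; row 3: (41/3)/(7/3) = 41/7; row 4: (2/3)/(4/3) = 1/2. Minimum is 1/2 at row 4 (w4 leaves); pivot element 4/3.
Pivot on row 4; the z-row RHS becomes 80/3 − (-5/3)·(1/2) = 55/2.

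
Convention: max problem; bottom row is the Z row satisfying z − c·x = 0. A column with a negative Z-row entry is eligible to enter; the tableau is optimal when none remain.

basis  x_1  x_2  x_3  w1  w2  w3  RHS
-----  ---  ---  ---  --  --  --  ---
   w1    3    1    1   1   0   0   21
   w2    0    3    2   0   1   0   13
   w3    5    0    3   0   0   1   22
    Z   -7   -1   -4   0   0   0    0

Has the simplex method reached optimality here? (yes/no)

The Z-row has a negative entry -7 in column x_1, so it is not optimal.

no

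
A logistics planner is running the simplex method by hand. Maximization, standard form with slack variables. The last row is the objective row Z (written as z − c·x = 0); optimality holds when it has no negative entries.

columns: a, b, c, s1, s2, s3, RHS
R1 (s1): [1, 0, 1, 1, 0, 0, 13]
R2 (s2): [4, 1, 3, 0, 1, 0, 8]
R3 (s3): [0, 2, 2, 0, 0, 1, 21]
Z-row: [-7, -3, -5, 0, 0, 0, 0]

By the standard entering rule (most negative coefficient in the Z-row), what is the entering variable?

a

Negative Z-row entries: a: -7, b: -3, c: -5.
The most negative is -7 in column a, so a enters.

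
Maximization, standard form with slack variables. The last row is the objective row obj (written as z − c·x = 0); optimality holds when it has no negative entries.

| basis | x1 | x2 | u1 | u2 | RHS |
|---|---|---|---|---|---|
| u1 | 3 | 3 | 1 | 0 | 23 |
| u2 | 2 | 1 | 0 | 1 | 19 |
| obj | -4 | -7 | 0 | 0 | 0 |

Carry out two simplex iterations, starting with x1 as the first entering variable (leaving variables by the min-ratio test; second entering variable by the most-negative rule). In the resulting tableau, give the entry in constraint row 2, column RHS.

Ratio test on column x1 — row 1: 23/3 = 23/3; row 2: 19/2 = 19/2. Minimum is 23/3 at row 1 (u1 leaves); pivot element 3.
Divide row 1 by 3; eliminate column x1 from the other rows.
Second iteration: most negative obj-row entry is -3 in column x2, so x2 enters.
Ratio test on column x2 — row 1: (23/3)/1 = 23/3; row 2: entry -1 ≤ 0. Minimum is 23/3 at row 1 (x1 leaves); pivot element 1.
Divide row 1 by 1; eliminate column x2 from the other rows.
After both pivots, the entry at constraint row 2, column RHS is 34/3.

34/3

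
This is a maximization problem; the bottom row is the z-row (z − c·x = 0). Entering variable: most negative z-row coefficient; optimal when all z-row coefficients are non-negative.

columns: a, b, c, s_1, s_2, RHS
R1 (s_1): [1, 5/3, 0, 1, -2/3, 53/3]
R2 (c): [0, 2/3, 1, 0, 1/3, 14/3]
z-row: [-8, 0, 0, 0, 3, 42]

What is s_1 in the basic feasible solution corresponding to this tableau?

s_1 is basic (row 1); its value is the RHS of that row, 53/3.

53/3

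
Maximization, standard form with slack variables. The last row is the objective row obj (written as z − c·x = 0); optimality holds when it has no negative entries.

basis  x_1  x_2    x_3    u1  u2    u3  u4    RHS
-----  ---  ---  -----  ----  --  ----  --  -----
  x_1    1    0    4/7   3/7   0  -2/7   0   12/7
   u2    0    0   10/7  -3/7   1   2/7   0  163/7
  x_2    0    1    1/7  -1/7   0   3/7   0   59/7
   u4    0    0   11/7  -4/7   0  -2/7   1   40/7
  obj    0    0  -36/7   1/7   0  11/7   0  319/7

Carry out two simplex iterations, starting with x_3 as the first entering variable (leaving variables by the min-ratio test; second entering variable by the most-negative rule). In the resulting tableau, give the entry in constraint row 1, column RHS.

Ratio test on column x_3 — row 1: (12/7)/(4/7) = 3; row 2: (163/7)/(10/7) = 163/10; row 3: (59/7)/(1/7) = 59; row 4: (40/7)/(11/7) = 40/11. Minimum is 3 at row 1 (x_1 leaves); pivot element 4/7.
Divide row 1 by 4/7; eliminate column x_3 from the other rows.
Second iteration: most negative obj-row entry is -1 in column u3, so u3 enters.
Ratio test on column u3 — row 1: entry -1/2 ≤ 0; row 2: 19/1 = 19; row 3: 8/(1/2) = 16; row 4: 1/(1/2) = 2. Minimum is 2 at row 4 (u4 leaves); pivot element 1/2.
Divide row 4 by 1/2; eliminate column u3 from the other rows.
After both pivots, the entry at constraint row 1, column RHS is 4.

4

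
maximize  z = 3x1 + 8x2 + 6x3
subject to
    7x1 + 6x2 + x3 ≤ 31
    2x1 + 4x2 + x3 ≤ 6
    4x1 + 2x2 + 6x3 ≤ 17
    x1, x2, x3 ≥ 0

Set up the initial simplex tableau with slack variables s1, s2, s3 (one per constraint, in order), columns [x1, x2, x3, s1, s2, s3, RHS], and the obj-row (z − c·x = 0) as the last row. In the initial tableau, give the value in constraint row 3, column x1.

4

Constraint 3 has coefficient 4 on x1.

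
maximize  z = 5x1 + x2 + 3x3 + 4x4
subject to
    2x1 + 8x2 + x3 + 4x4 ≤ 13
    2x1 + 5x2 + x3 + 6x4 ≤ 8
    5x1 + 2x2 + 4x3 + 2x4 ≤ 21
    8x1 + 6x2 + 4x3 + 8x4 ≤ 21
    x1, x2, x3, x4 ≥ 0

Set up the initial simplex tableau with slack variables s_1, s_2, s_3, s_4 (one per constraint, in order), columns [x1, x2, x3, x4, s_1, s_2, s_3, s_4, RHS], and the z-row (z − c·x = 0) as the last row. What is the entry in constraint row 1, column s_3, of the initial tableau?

0

Slack s_3 belongs to constraint 3; its column is the unit vector e_3, so the entry in row 1 is 0.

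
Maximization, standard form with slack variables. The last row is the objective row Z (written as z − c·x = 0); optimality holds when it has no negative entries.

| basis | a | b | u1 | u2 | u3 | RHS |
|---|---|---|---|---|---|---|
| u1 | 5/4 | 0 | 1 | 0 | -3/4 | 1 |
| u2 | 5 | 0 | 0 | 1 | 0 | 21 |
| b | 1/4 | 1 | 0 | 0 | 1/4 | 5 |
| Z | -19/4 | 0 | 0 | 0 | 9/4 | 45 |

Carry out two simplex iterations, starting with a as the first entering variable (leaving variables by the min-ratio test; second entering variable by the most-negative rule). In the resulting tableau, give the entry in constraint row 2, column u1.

-4/3

Ratio test on column a — row 1: 1/(5/4) = 4/5; row 2: 21/5 = 21/5; row 3: 5/(1/4) = 20. Minimum is 4/5 at row 1 (u1 leaves); pivot element 5/4.
Divide row 1 by 5/4; eliminate column a from the other rows.
Second iteration: most negative Z-row entry is -3/5 in column u3, so u3 enters.
Ratio test on column u3 — row 1: entry -3/5 ≤ 0; row 2: 17/3 = 17/3; row 3: (24/5)/(2/5) = 12. Minimum is 17/3 at row 2 (u2 leaves); pivot element 3.
Divide row 2 by 3; eliminate column u3 from the other rows.
After both pivots, the entry at constraint row 2, column u1 is -4/3.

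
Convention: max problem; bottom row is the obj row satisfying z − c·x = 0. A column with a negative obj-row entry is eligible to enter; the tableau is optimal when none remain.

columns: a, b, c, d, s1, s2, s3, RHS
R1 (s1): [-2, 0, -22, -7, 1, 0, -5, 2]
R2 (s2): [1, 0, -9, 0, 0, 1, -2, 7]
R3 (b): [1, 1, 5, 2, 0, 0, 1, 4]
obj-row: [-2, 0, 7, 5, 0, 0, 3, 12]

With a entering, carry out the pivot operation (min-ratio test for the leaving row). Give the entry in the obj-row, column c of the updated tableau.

Ratio test on column a — row 1: entry -2 ≤ 0; row 2: 7/1 = 7; row 3: 4/1 = 4. Minimum is 4 at row 3 (b leaves); pivot element 1.
Divide row 3 by 1; eliminate column a from the other rows.
obj-row update in column c: 7 − (-2)·5 = 17.

17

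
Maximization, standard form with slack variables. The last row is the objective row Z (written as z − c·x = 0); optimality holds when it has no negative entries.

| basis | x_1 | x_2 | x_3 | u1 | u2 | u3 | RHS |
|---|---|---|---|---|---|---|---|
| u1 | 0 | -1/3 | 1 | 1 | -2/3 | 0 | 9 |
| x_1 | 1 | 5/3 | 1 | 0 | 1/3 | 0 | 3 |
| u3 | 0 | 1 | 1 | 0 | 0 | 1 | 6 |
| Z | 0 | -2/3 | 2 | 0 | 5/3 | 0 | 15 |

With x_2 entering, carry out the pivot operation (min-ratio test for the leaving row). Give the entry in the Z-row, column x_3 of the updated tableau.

12/5

Ratio test on column x_2 — row 1: entry -1/3 ≤ 0; row 2: 3/(5/3) = 9/5; row 3: 6/1 = 6. Minimum is 9/5 at row 2 (x_1 leaves); pivot element 5/3.
Divide row 2 by 5/3; eliminate column x_2 from the other rows.
Z-row update in column x_3: 2 − (-2/3)·(3/5) = 12/5.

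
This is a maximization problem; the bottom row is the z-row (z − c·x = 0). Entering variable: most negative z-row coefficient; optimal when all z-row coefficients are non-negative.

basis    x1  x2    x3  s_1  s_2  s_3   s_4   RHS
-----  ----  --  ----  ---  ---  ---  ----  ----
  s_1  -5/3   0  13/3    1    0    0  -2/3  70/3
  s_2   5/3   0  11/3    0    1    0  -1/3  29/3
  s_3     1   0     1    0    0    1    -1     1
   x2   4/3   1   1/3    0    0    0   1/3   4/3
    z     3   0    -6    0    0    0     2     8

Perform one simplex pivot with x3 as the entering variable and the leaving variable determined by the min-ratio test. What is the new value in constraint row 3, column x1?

Ratio test on column x3 — row 1: (70/3)/(13/3) = 70/13; row 2: (29/3)/(11/3) = 29/11; row 3: 1/1 = 1; row 4: (4/3)/(1/3) = 4. Minimum is 1 at row 3 (s_3 leaves); pivot element 1.
Divide row 3 by 1; eliminate column x3 from the other rows.
In the new row 3, the x1 entry is the old entry divided by the pivot: 1/1 = 1.

1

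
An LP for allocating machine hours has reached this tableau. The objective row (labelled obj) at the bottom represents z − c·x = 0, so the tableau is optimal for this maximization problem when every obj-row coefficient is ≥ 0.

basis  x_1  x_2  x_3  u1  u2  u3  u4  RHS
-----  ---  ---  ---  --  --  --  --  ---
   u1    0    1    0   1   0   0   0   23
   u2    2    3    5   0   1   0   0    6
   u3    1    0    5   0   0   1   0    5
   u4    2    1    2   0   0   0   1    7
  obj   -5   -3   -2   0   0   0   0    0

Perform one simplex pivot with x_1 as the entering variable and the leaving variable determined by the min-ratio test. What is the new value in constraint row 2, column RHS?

Ratio test on column x_1 — row 1: entry 0 ≤ 0; row 2: 6/2 = 3; row 3: 5/1 = 5; row 4: 7/2 = 7/2. Minimum is 3 at row 2 (u2 leaves); pivot element 2.
Divide row 2 by 2; eliminate column x_1 from the other rows.
In the new row 2, the RHS entry is the old entry divided by the pivot: 6/2 = 3.

3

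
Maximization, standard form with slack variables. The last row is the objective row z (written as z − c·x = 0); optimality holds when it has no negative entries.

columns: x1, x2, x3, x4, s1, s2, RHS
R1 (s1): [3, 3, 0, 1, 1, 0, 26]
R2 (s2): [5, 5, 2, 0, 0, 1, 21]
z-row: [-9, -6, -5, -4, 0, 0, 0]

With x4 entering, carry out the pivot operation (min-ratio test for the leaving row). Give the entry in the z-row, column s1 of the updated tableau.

Ratio test on column x4 — row 1: 26/1 = 26; row 2: entry 0 ≤ 0. Minimum is 26 at row 1 (s1 leaves); pivot element 1.
Divide row 1 by 1; eliminate column x4 from the other rows.
z-row update in column s1: 0 − (-4)·1 = 4.

4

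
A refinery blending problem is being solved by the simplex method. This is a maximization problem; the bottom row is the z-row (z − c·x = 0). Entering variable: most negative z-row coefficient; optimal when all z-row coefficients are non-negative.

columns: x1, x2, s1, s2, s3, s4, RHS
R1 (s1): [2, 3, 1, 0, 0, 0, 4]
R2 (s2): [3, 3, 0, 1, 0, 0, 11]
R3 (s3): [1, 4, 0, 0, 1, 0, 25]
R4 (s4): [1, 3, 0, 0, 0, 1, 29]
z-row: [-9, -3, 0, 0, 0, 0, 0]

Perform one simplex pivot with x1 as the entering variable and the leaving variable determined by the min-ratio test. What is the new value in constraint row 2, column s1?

Ratio test on column x1 — row 1: 4/2 = 2; row 2: 11/3 = 11/3; row 3: 25/1 = 25; row 4: 29/1 = 29. Minimum is 2 at row 1 (s1 leaves); pivot element 2.
Divide row 1 by 2; eliminate column x1 from the other rows.
Row 2 update in column s1: 0 − 3·(1/2) = -3/2.

-3/2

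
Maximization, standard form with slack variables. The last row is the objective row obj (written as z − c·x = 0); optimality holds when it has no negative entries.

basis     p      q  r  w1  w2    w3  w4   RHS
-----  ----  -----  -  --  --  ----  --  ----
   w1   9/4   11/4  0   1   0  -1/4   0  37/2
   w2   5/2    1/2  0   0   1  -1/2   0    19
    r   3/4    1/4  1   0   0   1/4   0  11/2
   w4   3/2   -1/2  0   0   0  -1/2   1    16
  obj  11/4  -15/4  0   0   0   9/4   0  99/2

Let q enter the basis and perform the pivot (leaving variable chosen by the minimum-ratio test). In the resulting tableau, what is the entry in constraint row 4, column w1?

2/11

Ratio test on column q — row 1: (37/2)/(11/4) = 74/11; row 2: 19/(1/2) = 38; row 3: (11/2)/(1/4) = 22; row 4: entry -1/2 ≤ 0. Minimum is 74/11 at row 1 (w1 leaves); pivot element 11/4.
Divide row 1 by 11/4; eliminate column q from the other rows.
Row 4 update in column w1: 0 − (-1/2)·(4/11) = 2/11.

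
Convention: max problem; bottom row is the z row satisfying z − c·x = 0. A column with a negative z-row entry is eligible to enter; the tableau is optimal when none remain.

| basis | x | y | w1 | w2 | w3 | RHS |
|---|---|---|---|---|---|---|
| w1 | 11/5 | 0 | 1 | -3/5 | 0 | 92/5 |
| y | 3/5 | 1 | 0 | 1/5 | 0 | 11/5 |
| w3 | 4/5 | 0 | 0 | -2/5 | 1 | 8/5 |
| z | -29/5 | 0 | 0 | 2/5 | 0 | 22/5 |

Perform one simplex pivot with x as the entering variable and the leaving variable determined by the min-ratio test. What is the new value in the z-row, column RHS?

16

Ratio test on column x — row 1: (92/5)/(11/5) = 92/11; row 2: (11/5)/(3/5) = 11/3; row 3: (8/5)/(4/5) = 2. Minimum is 2 at row 3 (w3 leaves); pivot element 4/5.
Divide row 3 by 4/5; eliminate column x from the other rows.
z-row update in column RHS: 22/5 − (-29/5)·2 = 16.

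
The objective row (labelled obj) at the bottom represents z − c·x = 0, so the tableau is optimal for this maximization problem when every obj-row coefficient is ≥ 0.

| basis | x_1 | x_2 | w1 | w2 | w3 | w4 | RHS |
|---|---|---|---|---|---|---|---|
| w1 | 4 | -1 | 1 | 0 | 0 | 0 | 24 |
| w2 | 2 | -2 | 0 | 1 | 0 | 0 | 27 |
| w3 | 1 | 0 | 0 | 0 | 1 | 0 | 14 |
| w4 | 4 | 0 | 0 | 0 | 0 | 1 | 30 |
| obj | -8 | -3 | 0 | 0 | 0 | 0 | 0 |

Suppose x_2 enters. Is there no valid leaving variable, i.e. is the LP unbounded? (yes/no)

yes

Every constraint-row entry in column x_2 is ≤ 0, so increasing x_2 is unbounded.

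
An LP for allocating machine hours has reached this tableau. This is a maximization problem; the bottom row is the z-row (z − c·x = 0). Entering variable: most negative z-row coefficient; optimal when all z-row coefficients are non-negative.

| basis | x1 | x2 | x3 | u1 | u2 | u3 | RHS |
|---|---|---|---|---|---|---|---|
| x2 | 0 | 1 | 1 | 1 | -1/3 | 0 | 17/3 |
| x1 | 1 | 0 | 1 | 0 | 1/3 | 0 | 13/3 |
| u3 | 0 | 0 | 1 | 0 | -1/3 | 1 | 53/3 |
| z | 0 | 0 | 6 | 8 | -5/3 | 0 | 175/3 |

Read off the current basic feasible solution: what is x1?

13/3

x1 is basic (row 2); its value is the RHS of that row, 13/3.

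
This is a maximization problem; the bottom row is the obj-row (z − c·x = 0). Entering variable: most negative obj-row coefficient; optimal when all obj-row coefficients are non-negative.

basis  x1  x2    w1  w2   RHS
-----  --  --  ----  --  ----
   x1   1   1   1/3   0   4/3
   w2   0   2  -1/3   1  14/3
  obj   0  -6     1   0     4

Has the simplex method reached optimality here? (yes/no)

The obj-row has a negative entry -6 in column x2, so it is not optimal.

no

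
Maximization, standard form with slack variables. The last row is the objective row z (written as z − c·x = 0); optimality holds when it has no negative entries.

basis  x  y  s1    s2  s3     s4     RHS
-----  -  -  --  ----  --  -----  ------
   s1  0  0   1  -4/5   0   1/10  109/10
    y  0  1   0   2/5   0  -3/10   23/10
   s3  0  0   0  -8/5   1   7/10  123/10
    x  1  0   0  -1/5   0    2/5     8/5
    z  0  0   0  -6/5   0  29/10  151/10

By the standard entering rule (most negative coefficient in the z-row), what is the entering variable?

s2

Negative z-row entries: s2: -6/5.
The most negative is -6/5 in column s2, so s2 enters.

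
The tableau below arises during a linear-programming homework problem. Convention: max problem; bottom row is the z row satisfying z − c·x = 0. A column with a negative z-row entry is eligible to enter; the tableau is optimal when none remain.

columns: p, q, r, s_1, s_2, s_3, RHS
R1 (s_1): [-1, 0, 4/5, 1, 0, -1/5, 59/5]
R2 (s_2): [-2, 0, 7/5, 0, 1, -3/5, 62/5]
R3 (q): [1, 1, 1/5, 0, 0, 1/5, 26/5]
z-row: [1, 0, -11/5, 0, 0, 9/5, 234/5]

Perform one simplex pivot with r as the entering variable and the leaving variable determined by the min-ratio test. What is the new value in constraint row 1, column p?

1/7

Ratio test on column r — row 1: (59/5)/(4/5) = 59/4; row 2: (62/5)/(7/5) = 62/7; row 3: (26/5)/(1/5) = 26. Minimum is 62/7 at row 2 (s_2 leaves); pivot element 7/5.
Divide row 2 by 7/5; eliminate column r from the other rows.
Row 1 update in column p: -1 − (4/5)·(-10/7) = 1/7.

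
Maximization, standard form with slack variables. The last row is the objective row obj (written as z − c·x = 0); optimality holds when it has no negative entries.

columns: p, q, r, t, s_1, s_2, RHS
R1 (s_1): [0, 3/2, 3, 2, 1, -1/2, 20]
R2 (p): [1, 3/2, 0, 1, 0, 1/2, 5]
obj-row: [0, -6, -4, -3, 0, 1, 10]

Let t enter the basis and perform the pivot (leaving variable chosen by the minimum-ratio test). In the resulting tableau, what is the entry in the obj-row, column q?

-3/2

Ratio test on column t — row 1: 20/2 = 10; row 2: 5/1 = 5. Minimum is 5 at row 2 (p leaves); pivot element 1.
Divide row 2 by 1; eliminate column t from the other rows.
obj-row update in column q: -6 − (-3)·(3/2) = -3/2.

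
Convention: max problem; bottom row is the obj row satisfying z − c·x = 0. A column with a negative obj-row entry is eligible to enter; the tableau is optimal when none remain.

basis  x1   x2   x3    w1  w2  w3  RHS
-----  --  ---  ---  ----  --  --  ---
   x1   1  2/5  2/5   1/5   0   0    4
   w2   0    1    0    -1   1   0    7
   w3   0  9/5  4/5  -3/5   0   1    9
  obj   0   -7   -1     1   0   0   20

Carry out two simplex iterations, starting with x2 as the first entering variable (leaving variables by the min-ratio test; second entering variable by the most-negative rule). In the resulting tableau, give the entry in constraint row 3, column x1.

1

Ratio test on column x2 — row 1: 4/(2/5) = 10; row 2: 7/1 = 7; row 3: 9/(9/5) = 5. Minimum is 5 at row 3 (w3 leaves); pivot element 9/5.
Divide row 3 by 9/5; eliminate column x2 from the other rows.
Second iteration: most negative obj-row entry is -4/3 in column w1, so w1 enters.
Ratio test on column w1 — row 1: 2/(1/3) = 6; row 2: entry -2/3 ≤ 0; row 3: entry -1/3 ≤ 0. Minimum is 6 at row 1 (x1 leaves); pivot element 1/3.
Divide row 1 by 1/3; eliminate column w1 from the other rows.
After both pivots, the entry at constraint row 3, column x1 is 1.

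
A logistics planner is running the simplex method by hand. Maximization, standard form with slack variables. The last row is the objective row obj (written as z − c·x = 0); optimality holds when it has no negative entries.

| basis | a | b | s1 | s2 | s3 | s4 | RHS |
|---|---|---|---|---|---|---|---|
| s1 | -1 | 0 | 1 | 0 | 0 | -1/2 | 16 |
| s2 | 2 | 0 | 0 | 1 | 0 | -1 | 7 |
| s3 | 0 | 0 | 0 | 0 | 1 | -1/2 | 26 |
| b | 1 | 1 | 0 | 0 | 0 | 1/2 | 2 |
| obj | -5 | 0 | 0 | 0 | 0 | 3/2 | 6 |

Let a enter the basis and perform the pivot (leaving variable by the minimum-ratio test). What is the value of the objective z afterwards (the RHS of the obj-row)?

16

Ratio test on column a — row 1: entry -1 ≤ 0; row 2: 7/2 = 7/2; row 3: entry 0 ≤ 0; row 4: 2/1 = 2. Minimum is 2 at row 4 (b leaves); pivot element 1.
Pivot on row 4; the obj-row RHS becomes 6 − (-5)·2 = 16.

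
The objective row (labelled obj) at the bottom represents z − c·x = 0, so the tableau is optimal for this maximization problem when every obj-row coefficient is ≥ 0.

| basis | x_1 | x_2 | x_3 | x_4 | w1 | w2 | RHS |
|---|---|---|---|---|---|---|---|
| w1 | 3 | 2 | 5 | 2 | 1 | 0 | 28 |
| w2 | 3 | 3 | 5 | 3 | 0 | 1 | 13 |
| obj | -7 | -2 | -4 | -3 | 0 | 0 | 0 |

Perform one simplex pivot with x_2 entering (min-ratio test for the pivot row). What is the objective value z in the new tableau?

26/3

Ratio test on column x_2 — row 1: 28/2 = 14; row 2: 13/3 = 13/3. Minimum is 13/3 at row 2 (w2 leaves); pivot element 3.
Pivot on row 2; the obj-row RHS becomes 0 − (-2)·(13/3) = 26/3.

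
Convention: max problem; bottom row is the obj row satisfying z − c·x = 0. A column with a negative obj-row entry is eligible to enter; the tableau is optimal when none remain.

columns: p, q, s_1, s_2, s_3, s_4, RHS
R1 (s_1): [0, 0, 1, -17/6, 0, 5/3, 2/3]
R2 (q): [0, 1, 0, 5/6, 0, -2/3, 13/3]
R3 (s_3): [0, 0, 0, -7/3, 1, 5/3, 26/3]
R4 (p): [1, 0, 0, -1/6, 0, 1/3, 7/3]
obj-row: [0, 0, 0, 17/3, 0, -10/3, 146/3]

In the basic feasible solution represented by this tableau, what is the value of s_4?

s_4 is not in the basis, so in the current basic feasible solution s_4 = 0.

0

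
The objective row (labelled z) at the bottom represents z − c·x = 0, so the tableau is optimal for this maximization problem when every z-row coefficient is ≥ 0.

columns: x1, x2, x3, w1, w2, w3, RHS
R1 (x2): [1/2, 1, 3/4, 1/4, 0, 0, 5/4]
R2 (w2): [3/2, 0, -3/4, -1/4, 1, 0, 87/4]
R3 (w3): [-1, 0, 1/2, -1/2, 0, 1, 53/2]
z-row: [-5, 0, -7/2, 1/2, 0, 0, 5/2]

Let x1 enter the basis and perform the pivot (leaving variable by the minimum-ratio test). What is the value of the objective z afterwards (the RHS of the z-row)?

Ratio test on column x1 — row 1: (5/4)/(1/2) = 5/2; row 2: (87/4)/(3/2) = 29/2; row 3: entry -1 ≤ 0. Minimum is 5/2 at row 1 (x2 leaves); pivot element 1/2.
Pivot on row 1; the z-row RHS becomes 5/2 − (-5)·(5/2) = 15.

15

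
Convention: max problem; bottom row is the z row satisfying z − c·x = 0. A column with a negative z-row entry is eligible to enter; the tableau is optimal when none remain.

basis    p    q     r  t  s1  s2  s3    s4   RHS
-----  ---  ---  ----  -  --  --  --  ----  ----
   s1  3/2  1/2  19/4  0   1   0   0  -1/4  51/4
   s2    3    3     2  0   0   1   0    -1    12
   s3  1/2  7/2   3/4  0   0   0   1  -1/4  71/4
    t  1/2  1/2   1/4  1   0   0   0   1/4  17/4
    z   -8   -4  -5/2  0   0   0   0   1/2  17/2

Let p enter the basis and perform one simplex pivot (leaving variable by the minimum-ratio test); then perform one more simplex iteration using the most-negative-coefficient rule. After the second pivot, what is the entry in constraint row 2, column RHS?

Ratio test on column p — row 1: (51/4)/(3/2) = 17/2; row 2: 12/3 = 4; row 3: (71/4)/(1/2) = 71/2; row 4: (17/4)/(1/2) = 17/2. Minimum is 4 at row 2 (s2 leaves); pivot element 3.
Divide row 2 by 3; eliminate column p from the other rows.
Second iteration: most negative z-row entry is -13/6 in column s4, so s4 enters.
Ratio test on column s4 — row 1: (27/4)/(1/4) = 27; row 2: entry -1/3 ≤ 0; row 3: entry -1/12 ≤ 0; row 4: (9/4)/(5/12) = 27/5. Minimum is 27/5 at row 4 (t leaves); pivot element 5/12.
Divide row 4 by 5/12; eliminate column s4 from the other rows.
After both pivots, the entry at constraint row 2, column RHS is 29/5.

29/5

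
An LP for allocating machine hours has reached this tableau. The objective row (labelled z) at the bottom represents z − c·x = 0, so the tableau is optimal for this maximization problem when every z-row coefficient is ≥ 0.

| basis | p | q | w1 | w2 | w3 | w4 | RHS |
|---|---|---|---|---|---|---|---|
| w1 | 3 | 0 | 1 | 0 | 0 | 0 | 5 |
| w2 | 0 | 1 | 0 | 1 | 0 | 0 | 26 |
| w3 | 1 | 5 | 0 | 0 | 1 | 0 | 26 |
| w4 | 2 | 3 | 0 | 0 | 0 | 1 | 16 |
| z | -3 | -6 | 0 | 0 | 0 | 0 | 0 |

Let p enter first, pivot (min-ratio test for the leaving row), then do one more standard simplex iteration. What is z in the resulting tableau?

Ratio test on column p — row 1: 5/3 = 5/3; row 2: entry 0 ≤ 0; row 3: 26/1 = 26; row 4: 16/2 = 8. Minimum is 5/3 at row 1 (w1 leaves); pivot element 3.
Pivot on row 1; the z-row RHS becomes 0 − (-3)·(5/3) = 5.
Next entering variable (most negative z-row entry -6): q.
Ratio test on column q — row 1: entry 0 ≤ 0; row 2: 26/1 = 26; row 3: (73/3)/5 = 73/15; row 4: (38/3)/3 = 38/9. Minimum is 38/9 at row 4 (w4 leaves); pivot element 3.
After the second pivot the z-row RHS is 5 − (-6)·(38/9) = 91/3.

91/3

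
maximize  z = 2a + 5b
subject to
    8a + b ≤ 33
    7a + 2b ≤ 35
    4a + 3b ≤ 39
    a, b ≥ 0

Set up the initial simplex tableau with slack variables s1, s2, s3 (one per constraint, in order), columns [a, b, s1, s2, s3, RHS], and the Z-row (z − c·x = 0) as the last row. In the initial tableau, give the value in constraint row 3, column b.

Constraint 3 has coefficient 3 on b.

3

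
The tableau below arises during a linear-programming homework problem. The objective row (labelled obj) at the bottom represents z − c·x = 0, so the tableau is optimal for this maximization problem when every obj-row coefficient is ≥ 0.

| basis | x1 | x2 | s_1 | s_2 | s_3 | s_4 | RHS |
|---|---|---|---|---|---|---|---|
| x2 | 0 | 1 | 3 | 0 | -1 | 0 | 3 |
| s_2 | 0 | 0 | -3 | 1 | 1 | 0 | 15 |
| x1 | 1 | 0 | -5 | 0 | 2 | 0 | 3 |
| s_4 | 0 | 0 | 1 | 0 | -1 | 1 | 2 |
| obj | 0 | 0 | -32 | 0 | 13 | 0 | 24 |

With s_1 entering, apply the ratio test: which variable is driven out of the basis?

Column s_1 entries and ratios — x2: 3/3 = 1; s_2: -3 ≤ 0, skip; x1: -5 ≤ 0, skip; s_4: 2/1 = 2.
Smallest ratio is 1 in the row of x2, so x2 leaves.

x2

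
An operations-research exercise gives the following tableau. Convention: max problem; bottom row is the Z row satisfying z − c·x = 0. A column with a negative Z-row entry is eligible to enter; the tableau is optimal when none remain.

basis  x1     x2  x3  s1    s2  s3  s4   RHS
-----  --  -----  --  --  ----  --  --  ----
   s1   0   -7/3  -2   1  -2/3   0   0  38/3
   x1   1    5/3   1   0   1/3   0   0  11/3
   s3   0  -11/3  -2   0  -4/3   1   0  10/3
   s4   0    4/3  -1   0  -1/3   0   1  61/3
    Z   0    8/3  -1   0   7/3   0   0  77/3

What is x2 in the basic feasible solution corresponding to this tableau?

x2 is not in the basis, so in the current basic feasible solution x2 = 0.

0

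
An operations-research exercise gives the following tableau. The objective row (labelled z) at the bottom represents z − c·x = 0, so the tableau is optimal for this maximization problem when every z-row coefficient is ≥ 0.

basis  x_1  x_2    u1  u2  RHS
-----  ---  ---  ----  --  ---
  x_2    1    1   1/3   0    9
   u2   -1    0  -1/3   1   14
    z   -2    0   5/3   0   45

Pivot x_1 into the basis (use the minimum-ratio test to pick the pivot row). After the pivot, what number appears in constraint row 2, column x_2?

Ratio test on column x_1 — row 1: 9/1 = 9; row 2: entry -1 ≤ 0. Minimum is 9 at row 1 (x_2 leaves); pivot element 1.
Divide row 1 by 1; eliminate column x_1 from the other rows.
Row 2 update in column x_2: 0 − (-1)·1 = 1.

1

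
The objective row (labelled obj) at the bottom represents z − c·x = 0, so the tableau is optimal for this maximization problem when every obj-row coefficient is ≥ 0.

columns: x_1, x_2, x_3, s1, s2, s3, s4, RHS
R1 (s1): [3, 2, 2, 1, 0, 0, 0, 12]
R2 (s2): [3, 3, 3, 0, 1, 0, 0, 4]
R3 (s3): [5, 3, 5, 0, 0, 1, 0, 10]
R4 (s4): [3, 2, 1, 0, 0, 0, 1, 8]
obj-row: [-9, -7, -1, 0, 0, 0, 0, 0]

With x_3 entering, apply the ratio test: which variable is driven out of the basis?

Column x_3 entries and ratios — s1: 12/2 = 6; s2: 4/3 = 4/3; s3: 10/5 = 2; s4: 8/1 = 8.
Smallest ratio is 4/3 in the row of s2, so s2 leaves.

s2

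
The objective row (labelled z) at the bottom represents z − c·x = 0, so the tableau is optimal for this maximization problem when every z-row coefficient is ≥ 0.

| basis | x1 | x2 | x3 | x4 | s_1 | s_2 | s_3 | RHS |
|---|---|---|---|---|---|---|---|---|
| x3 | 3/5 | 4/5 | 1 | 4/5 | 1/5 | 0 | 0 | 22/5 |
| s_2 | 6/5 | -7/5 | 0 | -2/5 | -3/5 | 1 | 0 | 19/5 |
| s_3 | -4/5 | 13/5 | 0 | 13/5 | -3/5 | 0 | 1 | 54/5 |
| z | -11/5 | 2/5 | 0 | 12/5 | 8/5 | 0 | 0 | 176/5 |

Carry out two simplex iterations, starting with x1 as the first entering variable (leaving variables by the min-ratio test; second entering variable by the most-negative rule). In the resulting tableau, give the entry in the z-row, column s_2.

Ratio test on column x1 — row 1: (22/5)/(3/5) = 22/3; row 2: (19/5)/(6/5) = 19/6; row 3: entry -4/5 ≤ 0. Minimum is 19/6 at row 2 (s_2 leaves); pivot element 6/5.
Divide row 2 by 6/5; eliminate column x1 from the other rows.
Second iteration: most negative z-row entry is -13/6 in column x2, so x2 enters.
Ratio test on column x2 — row 1: (5/2)/(3/2) = 5/3; row 2: entry -7/6 ≤ 0; row 3: (40/3)/(5/3) = 8. Minimum is 5/3 at row 1 (x3 leaves); pivot element 3/2.
Divide row 1 by 3/2; eliminate column x2 from the other rows.
After both pivots, the entry at the z-row, column s_2 is 10/9.

10/9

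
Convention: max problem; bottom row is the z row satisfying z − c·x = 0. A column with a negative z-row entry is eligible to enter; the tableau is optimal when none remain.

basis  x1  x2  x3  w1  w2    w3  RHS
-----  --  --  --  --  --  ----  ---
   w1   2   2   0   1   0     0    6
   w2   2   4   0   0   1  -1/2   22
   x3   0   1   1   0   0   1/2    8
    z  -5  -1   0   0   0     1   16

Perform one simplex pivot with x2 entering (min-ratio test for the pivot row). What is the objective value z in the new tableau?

Ratio test on column x2 — row 1: 6/2 = 3; row 2: 22/4 = 11/2; row 3: 8/1 = 8. Minimum is 3 at row 1 (w1 leaves); pivot element 2.
Pivot on row 1; the z-row RHS becomes 16 − (-1)·3 = 19.

19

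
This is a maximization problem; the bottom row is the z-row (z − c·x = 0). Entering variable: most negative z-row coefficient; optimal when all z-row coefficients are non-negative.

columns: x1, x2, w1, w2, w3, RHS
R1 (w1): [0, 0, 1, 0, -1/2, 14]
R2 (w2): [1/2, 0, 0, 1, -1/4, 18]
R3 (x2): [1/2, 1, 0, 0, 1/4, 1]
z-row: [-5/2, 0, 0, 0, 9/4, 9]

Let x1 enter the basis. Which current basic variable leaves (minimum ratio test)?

Column x1 entries and ratios — w1: 0 ≤ 0, skip; w2: 18/(1/2) = 36; x2: 1/(1/2) = 2.
Smallest ratio is 2 in the row of x2, so x2 leaves.

x2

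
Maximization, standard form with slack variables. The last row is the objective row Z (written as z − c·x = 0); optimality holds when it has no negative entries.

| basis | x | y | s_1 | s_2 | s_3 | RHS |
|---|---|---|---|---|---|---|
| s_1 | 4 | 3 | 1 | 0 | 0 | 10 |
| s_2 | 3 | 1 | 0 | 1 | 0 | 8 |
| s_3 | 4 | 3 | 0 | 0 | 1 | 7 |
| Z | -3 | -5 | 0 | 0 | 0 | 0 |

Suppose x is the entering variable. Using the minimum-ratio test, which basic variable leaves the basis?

s_3

Column x entries and ratios — s_1: 10/4 = 5/2; s_2: 8/3 = 8/3; s_3: 7/4 = 7/4.
Smallest ratio is 7/4 in the row of s_3, so s_3 leaves.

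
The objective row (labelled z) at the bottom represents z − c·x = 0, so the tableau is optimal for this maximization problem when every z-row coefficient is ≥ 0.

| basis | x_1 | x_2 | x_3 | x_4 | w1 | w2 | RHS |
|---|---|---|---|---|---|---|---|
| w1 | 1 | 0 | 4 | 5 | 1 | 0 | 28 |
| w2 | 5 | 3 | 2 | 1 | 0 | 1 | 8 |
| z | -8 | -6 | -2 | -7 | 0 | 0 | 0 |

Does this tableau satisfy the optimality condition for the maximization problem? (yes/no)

no

The z-row has a negative entry -8 in column x_1, so it is not optimal.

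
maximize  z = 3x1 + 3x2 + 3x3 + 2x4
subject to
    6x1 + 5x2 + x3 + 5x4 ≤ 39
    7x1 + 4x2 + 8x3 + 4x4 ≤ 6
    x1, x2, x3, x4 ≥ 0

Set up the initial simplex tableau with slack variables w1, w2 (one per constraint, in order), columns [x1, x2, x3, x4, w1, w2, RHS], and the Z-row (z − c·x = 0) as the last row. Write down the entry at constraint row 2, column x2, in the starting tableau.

4

Constraint 2 has coefficient 4 on x2.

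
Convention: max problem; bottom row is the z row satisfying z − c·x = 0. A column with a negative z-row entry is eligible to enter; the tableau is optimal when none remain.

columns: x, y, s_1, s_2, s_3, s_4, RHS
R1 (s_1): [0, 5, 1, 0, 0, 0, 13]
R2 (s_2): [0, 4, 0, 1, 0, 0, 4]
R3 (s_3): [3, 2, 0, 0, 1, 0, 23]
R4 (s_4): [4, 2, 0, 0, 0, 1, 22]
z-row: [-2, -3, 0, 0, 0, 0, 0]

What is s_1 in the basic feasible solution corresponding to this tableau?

13

s_1 is basic (row 1); its value is the RHS of that row, 13.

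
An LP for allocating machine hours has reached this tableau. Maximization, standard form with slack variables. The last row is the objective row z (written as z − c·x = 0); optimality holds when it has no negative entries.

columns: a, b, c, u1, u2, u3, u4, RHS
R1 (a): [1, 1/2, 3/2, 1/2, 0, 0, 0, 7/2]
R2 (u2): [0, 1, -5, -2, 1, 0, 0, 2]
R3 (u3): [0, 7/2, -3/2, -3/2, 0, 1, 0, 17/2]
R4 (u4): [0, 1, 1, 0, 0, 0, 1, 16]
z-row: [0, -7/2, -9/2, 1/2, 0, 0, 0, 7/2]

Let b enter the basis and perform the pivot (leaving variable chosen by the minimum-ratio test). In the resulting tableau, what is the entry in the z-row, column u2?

7/2

Ratio test on column b — row 1: (7/2)/(1/2) = 7; row 2: 2/1 = 2; row 3: (17/2)/(7/2) = 17/7; row 4: 16/1 = 16. Minimum is 2 at row 2 (u2 leaves); pivot element 1.
Divide row 2 by 1; eliminate column b from the other rows.
z-row update in column u2: 0 − (-7/2)·1 = 7/2.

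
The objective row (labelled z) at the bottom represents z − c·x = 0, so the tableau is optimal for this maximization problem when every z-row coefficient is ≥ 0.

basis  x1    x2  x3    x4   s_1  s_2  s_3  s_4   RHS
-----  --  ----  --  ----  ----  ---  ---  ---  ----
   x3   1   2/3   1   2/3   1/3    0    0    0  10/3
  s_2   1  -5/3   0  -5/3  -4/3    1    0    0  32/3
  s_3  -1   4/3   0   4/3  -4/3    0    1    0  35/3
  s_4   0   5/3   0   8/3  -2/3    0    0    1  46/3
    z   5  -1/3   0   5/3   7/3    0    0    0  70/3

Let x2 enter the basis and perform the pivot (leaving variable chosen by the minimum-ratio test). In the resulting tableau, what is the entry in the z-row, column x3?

1/2

Ratio test on column x2 — row 1: (10/3)/(2/3) = 5; row 2: entry -5/3 ≤ 0; row 3: (35/3)/(4/3) = 35/4; row 4: (46/3)/(5/3) = 46/5. Minimum is 5 at row 1 (x3 leaves); pivot element 2/3.
Divide row 1 by 2/3; eliminate column x2 from the other rows.
z-row update in column x3: 0 − (-1/3)·(3/2) = 1/2.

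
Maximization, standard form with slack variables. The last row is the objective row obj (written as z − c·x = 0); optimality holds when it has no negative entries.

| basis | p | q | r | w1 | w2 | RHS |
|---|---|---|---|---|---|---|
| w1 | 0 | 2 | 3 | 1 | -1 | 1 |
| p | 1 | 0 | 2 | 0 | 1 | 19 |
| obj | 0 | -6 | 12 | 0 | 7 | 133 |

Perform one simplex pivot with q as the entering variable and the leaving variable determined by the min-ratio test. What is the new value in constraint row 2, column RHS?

19

Ratio test on column q — row 1: 1/2 = 1/2; row 2: entry 0 ≤ 0. Minimum is 1/2 at row 1 (w1 leaves); pivot element 2.
Divide row 1 by 2; eliminate column q from the other rows.
Row 2 update in column RHS: 19 − 0·(1/2) = 19.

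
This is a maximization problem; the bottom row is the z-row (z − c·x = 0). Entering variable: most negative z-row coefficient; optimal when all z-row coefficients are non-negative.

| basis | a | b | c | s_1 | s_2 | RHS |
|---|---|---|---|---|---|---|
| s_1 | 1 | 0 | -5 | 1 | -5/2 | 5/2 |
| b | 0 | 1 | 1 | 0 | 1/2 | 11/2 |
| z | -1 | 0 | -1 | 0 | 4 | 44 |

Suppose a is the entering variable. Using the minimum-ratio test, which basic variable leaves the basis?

Column a entries and ratios — s_1: (5/2)/1 = 5/2; b: 0 ≤ 0, skip.
Smallest ratio is 5/2 in the row of s_1, so s_1 leaves.

s_1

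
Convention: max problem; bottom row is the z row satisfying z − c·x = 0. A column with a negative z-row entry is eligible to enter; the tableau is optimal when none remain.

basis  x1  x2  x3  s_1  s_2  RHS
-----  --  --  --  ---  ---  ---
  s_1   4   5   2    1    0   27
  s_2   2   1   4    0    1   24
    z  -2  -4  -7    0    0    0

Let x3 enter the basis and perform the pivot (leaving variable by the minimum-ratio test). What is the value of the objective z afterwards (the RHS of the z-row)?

Ratio test on column x3 — row 1: 27/2 = 27/2; row 2: 24/4 = 6. Minimum is 6 at row 2 (s_2 leaves); pivot element 4.
Pivot on row 2; the z-row RHS becomes 0 − (-7)·6 = 42.

42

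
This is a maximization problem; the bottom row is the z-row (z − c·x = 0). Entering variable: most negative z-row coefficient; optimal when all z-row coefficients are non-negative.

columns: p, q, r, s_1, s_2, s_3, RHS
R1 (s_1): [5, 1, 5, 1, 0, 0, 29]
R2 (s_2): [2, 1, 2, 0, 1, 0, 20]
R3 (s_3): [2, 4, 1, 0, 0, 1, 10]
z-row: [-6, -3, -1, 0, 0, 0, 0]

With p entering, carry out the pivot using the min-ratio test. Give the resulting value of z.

Ratio test on column p — row 1: 29/5 = 29/5; row 2: 20/2 = 10; row 3: 10/2 = 5. Minimum is 5 at row 3 (s_3 leaves); pivot element 2.
Pivot on row 3; the z-row RHS becomes 0 − (-6)·5 = 30.

30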